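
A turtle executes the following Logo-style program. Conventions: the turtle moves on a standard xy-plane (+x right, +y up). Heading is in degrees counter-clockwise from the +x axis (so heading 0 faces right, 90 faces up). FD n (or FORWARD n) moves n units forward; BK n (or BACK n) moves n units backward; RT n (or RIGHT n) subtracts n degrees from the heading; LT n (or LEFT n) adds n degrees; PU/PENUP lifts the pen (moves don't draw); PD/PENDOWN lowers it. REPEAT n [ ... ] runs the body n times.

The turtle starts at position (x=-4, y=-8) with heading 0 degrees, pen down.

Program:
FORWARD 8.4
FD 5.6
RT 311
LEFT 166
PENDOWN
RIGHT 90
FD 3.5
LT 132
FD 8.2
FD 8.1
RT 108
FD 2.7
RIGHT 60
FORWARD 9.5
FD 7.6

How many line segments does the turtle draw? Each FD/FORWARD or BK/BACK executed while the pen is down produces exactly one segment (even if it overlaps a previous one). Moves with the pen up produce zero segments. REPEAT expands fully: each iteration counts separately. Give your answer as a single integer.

Answer: 8

Derivation:
Executing turtle program step by step:
Start: pos=(-4,-8), heading=0, pen down
FD 8.4: (-4,-8) -> (4.4,-8) [heading=0, draw]
FD 5.6: (4.4,-8) -> (10,-8) [heading=0, draw]
RT 311: heading 0 -> 49
LT 166: heading 49 -> 215
PD: pen down
RT 90: heading 215 -> 125
FD 3.5: (10,-8) -> (7.992,-5.133) [heading=125, draw]
LT 132: heading 125 -> 257
FD 8.2: (7.992,-5.133) -> (6.148,-13.123) [heading=257, draw]
FD 8.1: (6.148,-13.123) -> (4.326,-21.015) [heading=257, draw]
RT 108: heading 257 -> 149
FD 2.7: (4.326,-21.015) -> (2.011,-19.625) [heading=149, draw]
RT 60: heading 149 -> 89
FD 9.5: (2.011,-19.625) -> (2.177,-10.126) [heading=89, draw]
FD 7.6: (2.177,-10.126) -> (2.31,-2.527) [heading=89, draw]
Final: pos=(2.31,-2.527), heading=89, 8 segment(s) drawn
Segments drawn: 8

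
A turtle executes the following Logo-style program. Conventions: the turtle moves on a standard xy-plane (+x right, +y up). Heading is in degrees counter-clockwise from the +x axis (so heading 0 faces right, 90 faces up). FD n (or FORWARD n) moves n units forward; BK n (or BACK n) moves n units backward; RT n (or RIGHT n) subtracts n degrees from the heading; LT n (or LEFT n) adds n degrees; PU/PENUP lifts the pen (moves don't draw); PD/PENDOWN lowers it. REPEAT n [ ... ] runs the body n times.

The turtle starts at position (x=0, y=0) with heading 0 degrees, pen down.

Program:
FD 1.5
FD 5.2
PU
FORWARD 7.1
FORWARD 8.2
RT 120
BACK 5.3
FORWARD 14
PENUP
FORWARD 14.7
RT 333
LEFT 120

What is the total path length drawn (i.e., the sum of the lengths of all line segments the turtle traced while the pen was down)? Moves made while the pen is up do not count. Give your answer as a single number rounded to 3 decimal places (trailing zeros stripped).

Answer: 6.7

Derivation:
Executing turtle program step by step:
Start: pos=(0,0), heading=0, pen down
FD 1.5: (0,0) -> (1.5,0) [heading=0, draw]
FD 5.2: (1.5,0) -> (6.7,0) [heading=0, draw]
PU: pen up
FD 7.1: (6.7,0) -> (13.8,0) [heading=0, move]
FD 8.2: (13.8,0) -> (22,0) [heading=0, move]
RT 120: heading 0 -> 240
BK 5.3: (22,0) -> (24.65,4.59) [heading=240, move]
FD 14: (24.65,4.59) -> (17.65,-7.534) [heading=240, move]
PU: pen up
FD 14.7: (17.65,-7.534) -> (10.3,-20.265) [heading=240, move]
RT 333: heading 240 -> 267
LT 120: heading 267 -> 27
Final: pos=(10.3,-20.265), heading=27, 2 segment(s) drawn

Segment lengths:
  seg 1: (0,0) -> (1.5,0), length = 1.5
  seg 2: (1.5,0) -> (6.7,0), length = 5.2
Total = 6.7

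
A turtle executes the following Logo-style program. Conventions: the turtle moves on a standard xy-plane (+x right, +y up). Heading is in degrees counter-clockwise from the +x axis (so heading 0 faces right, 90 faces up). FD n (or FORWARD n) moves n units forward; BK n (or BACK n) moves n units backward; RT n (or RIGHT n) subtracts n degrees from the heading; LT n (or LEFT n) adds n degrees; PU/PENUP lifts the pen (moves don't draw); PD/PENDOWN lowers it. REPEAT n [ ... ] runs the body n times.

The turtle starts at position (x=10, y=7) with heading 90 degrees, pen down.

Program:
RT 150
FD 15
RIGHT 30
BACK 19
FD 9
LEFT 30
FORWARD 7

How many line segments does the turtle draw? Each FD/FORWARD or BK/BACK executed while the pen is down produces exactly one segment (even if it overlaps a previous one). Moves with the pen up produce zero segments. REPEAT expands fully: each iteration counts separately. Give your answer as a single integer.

Answer: 4

Derivation:
Executing turtle program step by step:
Start: pos=(10,7), heading=90, pen down
RT 150: heading 90 -> 300
FD 15: (10,7) -> (17.5,-5.99) [heading=300, draw]
RT 30: heading 300 -> 270
BK 19: (17.5,-5.99) -> (17.5,13.01) [heading=270, draw]
FD 9: (17.5,13.01) -> (17.5,4.01) [heading=270, draw]
LT 30: heading 270 -> 300
FD 7: (17.5,4.01) -> (21,-2.053) [heading=300, draw]
Final: pos=(21,-2.053), heading=300, 4 segment(s) drawn
Segments drawn: 4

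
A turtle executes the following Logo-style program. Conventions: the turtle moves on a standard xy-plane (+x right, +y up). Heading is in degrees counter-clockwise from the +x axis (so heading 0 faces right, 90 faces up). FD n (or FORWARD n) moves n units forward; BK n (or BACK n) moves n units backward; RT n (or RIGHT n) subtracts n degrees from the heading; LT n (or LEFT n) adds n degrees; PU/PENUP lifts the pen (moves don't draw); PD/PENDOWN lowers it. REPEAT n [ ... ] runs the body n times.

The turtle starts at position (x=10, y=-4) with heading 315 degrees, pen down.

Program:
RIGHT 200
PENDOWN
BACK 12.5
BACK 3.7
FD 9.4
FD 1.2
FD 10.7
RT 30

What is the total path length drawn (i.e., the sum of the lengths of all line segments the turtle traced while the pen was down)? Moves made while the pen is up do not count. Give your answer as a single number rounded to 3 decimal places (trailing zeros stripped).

Executing turtle program step by step:
Start: pos=(10,-4), heading=315, pen down
RT 200: heading 315 -> 115
PD: pen down
BK 12.5: (10,-4) -> (15.283,-15.329) [heading=115, draw]
BK 3.7: (15.283,-15.329) -> (16.846,-18.682) [heading=115, draw]
FD 9.4: (16.846,-18.682) -> (12.874,-10.163) [heading=115, draw]
FD 1.2: (12.874,-10.163) -> (12.367,-9.075) [heading=115, draw]
FD 10.7: (12.367,-9.075) -> (7.845,0.622) [heading=115, draw]
RT 30: heading 115 -> 85
Final: pos=(7.845,0.622), heading=85, 5 segment(s) drawn

Segment lengths:
  seg 1: (10,-4) -> (15.283,-15.329), length = 12.5
  seg 2: (15.283,-15.329) -> (16.846,-18.682), length = 3.7
  seg 3: (16.846,-18.682) -> (12.874,-10.163), length = 9.4
  seg 4: (12.874,-10.163) -> (12.367,-9.075), length = 1.2
  seg 5: (12.367,-9.075) -> (7.845,0.622), length = 10.7
Total = 37.5

Answer: 37.5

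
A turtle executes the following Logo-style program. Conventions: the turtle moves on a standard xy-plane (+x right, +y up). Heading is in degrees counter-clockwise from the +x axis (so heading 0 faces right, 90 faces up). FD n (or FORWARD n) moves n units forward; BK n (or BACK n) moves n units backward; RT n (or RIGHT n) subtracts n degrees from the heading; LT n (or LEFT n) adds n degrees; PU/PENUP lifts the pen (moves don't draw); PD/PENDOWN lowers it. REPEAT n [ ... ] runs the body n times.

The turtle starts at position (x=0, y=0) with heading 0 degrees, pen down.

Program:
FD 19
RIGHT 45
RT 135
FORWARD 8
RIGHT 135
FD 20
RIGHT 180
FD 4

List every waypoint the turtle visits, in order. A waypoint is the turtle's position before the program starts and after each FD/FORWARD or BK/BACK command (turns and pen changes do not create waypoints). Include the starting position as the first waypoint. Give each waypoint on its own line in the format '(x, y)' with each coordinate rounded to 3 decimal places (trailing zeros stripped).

Executing turtle program step by step:
Start: pos=(0,0), heading=0, pen down
FD 19: (0,0) -> (19,0) [heading=0, draw]
RT 45: heading 0 -> 315
RT 135: heading 315 -> 180
FD 8: (19,0) -> (11,0) [heading=180, draw]
RT 135: heading 180 -> 45
FD 20: (11,0) -> (25.142,14.142) [heading=45, draw]
RT 180: heading 45 -> 225
FD 4: (25.142,14.142) -> (22.314,11.314) [heading=225, draw]
Final: pos=(22.314,11.314), heading=225, 4 segment(s) drawn
Waypoints (5 total):
(0, 0)
(19, 0)
(11, 0)
(25.142, 14.142)
(22.314, 11.314)

Answer: (0, 0)
(19, 0)
(11, 0)
(25.142, 14.142)
(22.314, 11.314)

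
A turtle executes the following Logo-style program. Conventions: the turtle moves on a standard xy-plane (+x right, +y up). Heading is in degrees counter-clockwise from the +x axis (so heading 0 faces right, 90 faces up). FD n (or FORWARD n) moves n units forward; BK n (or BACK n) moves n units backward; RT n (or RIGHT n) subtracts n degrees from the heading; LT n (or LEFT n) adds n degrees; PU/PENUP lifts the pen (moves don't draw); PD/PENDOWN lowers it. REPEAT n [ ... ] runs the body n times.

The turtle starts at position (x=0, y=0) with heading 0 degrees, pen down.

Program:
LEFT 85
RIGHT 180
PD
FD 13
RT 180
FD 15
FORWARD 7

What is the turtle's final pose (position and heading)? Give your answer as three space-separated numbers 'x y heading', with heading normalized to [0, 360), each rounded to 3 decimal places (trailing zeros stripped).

Executing turtle program step by step:
Start: pos=(0,0), heading=0, pen down
LT 85: heading 0 -> 85
RT 180: heading 85 -> 265
PD: pen down
FD 13: (0,0) -> (-1.133,-12.951) [heading=265, draw]
RT 180: heading 265 -> 85
FD 15: (-1.133,-12.951) -> (0.174,1.992) [heading=85, draw]
FD 7: (0.174,1.992) -> (0.784,8.966) [heading=85, draw]
Final: pos=(0.784,8.966), heading=85, 3 segment(s) drawn

Answer: 0.784 8.966 85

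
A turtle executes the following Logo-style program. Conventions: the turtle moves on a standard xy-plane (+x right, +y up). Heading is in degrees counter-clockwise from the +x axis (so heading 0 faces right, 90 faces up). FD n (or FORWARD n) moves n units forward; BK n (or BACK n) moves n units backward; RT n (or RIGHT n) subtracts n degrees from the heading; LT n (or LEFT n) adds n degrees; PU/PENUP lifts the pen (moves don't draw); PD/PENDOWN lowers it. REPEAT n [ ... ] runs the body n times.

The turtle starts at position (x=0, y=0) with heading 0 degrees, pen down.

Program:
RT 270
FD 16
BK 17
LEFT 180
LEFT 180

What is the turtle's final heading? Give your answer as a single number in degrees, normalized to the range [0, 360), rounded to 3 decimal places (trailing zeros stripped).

Executing turtle program step by step:
Start: pos=(0,0), heading=0, pen down
RT 270: heading 0 -> 90
FD 16: (0,0) -> (0,16) [heading=90, draw]
BK 17: (0,16) -> (0,-1) [heading=90, draw]
LT 180: heading 90 -> 270
LT 180: heading 270 -> 90
Final: pos=(0,-1), heading=90, 2 segment(s) drawn

Answer: 90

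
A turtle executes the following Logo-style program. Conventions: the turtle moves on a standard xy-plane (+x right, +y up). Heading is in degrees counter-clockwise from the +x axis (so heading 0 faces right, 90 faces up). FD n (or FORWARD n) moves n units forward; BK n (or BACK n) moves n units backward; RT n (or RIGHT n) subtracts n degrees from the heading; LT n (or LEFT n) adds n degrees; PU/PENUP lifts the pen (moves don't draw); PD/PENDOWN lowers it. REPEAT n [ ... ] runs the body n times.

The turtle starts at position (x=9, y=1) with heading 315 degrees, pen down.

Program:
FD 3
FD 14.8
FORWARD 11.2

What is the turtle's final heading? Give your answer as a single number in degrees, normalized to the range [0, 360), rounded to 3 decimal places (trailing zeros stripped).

Answer: 315

Derivation:
Executing turtle program step by step:
Start: pos=(9,1), heading=315, pen down
FD 3: (9,1) -> (11.121,-1.121) [heading=315, draw]
FD 14.8: (11.121,-1.121) -> (21.587,-11.587) [heading=315, draw]
FD 11.2: (21.587,-11.587) -> (29.506,-19.506) [heading=315, draw]
Final: pos=(29.506,-19.506), heading=315, 3 segment(s) drawn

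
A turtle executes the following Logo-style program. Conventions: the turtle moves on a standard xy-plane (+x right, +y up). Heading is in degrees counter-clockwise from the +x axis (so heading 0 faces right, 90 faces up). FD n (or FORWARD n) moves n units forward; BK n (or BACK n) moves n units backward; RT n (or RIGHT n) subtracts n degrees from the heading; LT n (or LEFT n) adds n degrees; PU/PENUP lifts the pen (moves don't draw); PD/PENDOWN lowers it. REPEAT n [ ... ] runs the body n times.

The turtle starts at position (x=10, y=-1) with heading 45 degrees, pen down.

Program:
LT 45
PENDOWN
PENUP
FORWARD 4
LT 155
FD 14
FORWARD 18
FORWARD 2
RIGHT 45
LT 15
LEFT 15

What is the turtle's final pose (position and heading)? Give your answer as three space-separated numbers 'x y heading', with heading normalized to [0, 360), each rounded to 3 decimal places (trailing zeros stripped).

Answer: -4.369 -27.814 230

Derivation:
Executing turtle program step by step:
Start: pos=(10,-1), heading=45, pen down
LT 45: heading 45 -> 90
PD: pen down
PU: pen up
FD 4: (10,-1) -> (10,3) [heading=90, move]
LT 155: heading 90 -> 245
FD 14: (10,3) -> (4.083,-9.688) [heading=245, move]
FD 18: (4.083,-9.688) -> (-3.524,-26.002) [heading=245, move]
FD 2: (-3.524,-26.002) -> (-4.369,-27.814) [heading=245, move]
RT 45: heading 245 -> 200
LT 15: heading 200 -> 215
LT 15: heading 215 -> 230
Final: pos=(-4.369,-27.814), heading=230, 0 segment(s) drawn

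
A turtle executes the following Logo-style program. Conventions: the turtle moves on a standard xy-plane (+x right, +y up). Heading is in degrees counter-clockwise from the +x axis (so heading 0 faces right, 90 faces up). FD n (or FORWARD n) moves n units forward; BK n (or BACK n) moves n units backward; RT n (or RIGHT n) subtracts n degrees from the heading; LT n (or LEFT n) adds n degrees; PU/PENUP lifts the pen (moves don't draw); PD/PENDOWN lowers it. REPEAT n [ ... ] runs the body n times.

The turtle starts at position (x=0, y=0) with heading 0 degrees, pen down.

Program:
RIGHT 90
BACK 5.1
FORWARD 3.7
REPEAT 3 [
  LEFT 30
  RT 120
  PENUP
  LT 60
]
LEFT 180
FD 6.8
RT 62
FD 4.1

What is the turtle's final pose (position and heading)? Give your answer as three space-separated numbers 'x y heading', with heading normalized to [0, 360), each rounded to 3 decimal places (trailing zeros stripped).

Answer: 8.725 -2.22 298

Derivation:
Executing turtle program step by step:
Start: pos=(0,0), heading=0, pen down
RT 90: heading 0 -> 270
BK 5.1: (0,0) -> (0,5.1) [heading=270, draw]
FD 3.7: (0,5.1) -> (0,1.4) [heading=270, draw]
REPEAT 3 [
  -- iteration 1/3 --
  LT 30: heading 270 -> 300
  RT 120: heading 300 -> 180
  PU: pen up
  LT 60: heading 180 -> 240
  -- iteration 2/3 --
  LT 30: heading 240 -> 270
  RT 120: heading 270 -> 150
  PU: pen up
  LT 60: heading 150 -> 210
  -- iteration 3/3 --
  LT 30: heading 210 -> 240
  RT 120: heading 240 -> 120
  PU: pen up
  LT 60: heading 120 -> 180
]
LT 180: heading 180 -> 0
FD 6.8: (0,1.4) -> (6.8,1.4) [heading=0, move]
RT 62: heading 0 -> 298
FD 4.1: (6.8,1.4) -> (8.725,-2.22) [heading=298, move]
Final: pos=(8.725,-2.22), heading=298, 2 segment(s) drawn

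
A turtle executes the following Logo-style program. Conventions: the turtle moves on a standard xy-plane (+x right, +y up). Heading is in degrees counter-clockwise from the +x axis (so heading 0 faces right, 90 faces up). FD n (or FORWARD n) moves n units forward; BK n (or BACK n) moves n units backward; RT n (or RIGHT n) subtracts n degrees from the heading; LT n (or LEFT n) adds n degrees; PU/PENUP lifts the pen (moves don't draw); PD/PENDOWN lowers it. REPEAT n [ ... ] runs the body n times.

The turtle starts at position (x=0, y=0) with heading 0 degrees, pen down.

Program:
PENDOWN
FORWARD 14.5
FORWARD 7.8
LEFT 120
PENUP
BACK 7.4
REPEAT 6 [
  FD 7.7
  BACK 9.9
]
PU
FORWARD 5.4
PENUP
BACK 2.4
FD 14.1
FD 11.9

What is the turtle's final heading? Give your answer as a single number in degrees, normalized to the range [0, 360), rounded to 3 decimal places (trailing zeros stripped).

Answer: 120

Derivation:
Executing turtle program step by step:
Start: pos=(0,0), heading=0, pen down
PD: pen down
FD 14.5: (0,0) -> (14.5,0) [heading=0, draw]
FD 7.8: (14.5,0) -> (22.3,0) [heading=0, draw]
LT 120: heading 0 -> 120
PU: pen up
BK 7.4: (22.3,0) -> (26,-6.409) [heading=120, move]
REPEAT 6 [
  -- iteration 1/6 --
  FD 7.7: (26,-6.409) -> (22.15,0.26) [heading=120, move]
  BK 9.9: (22.15,0.26) -> (27.1,-8.314) [heading=120, move]
  -- iteration 2/6 --
  FD 7.7: (27.1,-8.314) -> (23.25,-1.645) [heading=120, move]
  BK 9.9: (23.25,-1.645) -> (28.2,-10.219) [heading=120, move]
  -- iteration 3/6 --
  FD 7.7: (28.2,-10.219) -> (24.35,-3.551) [heading=120, move]
  BK 9.9: (24.35,-3.551) -> (29.3,-12.124) [heading=120, move]
  -- iteration 4/6 --
  FD 7.7: (29.3,-12.124) -> (25.45,-5.456) [heading=120, move]
  BK 9.9: (25.45,-5.456) -> (30.4,-14.03) [heading=120, move]
  -- iteration 5/6 --
  FD 7.7: (30.4,-14.03) -> (26.55,-7.361) [heading=120, move]
  BK 9.9: (26.55,-7.361) -> (31.5,-15.935) [heading=120, move]
  -- iteration 6/6 --
  FD 7.7: (31.5,-15.935) -> (27.65,-9.266) [heading=120, move]
  BK 9.9: (27.65,-9.266) -> (32.6,-17.84) [heading=120, move]
]
PU: pen up
FD 5.4: (32.6,-17.84) -> (29.9,-13.164) [heading=120, move]
PU: pen up
BK 2.4: (29.9,-13.164) -> (31.1,-15.242) [heading=120, move]
FD 14.1: (31.1,-15.242) -> (24.05,-3.031) [heading=120, move]
FD 11.9: (24.05,-3.031) -> (18.1,7.275) [heading=120, move]
Final: pos=(18.1,7.275), heading=120, 2 segment(s) drawn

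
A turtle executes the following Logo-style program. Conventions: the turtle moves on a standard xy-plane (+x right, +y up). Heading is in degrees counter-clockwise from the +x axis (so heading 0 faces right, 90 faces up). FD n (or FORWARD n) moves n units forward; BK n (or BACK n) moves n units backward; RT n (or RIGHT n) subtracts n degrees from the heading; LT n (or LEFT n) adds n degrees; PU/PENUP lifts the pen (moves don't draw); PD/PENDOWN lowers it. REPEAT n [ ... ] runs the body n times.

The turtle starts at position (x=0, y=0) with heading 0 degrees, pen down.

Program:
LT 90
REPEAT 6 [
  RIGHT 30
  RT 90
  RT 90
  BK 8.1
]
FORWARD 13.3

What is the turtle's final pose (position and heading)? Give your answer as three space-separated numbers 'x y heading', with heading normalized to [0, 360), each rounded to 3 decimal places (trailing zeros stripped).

Executing turtle program step by step:
Start: pos=(0,0), heading=0, pen down
LT 90: heading 0 -> 90
REPEAT 6 [
  -- iteration 1/6 --
  RT 30: heading 90 -> 60
  RT 90: heading 60 -> 330
  RT 90: heading 330 -> 240
  BK 8.1: (0,0) -> (4.05,7.015) [heading=240, draw]
  -- iteration 2/6 --
  RT 30: heading 240 -> 210
  RT 90: heading 210 -> 120
  RT 90: heading 120 -> 30
  BK 8.1: (4.05,7.015) -> (-2.965,2.965) [heading=30, draw]
  -- iteration 3/6 --
  RT 30: heading 30 -> 0
  RT 90: heading 0 -> 270
  RT 90: heading 270 -> 180
  BK 8.1: (-2.965,2.965) -> (5.135,2.965) [heading=180, draw]
  -- iteration 4/6 --
  RT 30: heading 180 -> 150
  RT 90: heading 150 -> 60
  RT 90: heading 60 -> 330
  BK 8.1: (5.135,2.965) -> (-1.88,7.015) [heading=330, draw]
  -- iteration 5/6 --
  RT 30: heading 330 -> 300
  RT 90: heading 300 -> 210
  RT 90: heading 210 -> 120
  BK 8.1: (-1.88,7.015) -> (2.17,0) [heading=120, draw]
  -- iteration 6/6 --
  RT 30: heading 120 -> 90
  RT 90: heading 90 -> 0
  RT 90: heading 0 -> 270
  BK 8.1: (2.17,0) -> (2.17,8.1) [heading=270, draw]
]
FD 13.3: (2.17,8.1) -> (2.17,-5.2) [heading=270, draw]
Final: pos=(2.17,-5.2), heading=270, 7 segment(s) drawn

Answer: 2.17 -5.2 270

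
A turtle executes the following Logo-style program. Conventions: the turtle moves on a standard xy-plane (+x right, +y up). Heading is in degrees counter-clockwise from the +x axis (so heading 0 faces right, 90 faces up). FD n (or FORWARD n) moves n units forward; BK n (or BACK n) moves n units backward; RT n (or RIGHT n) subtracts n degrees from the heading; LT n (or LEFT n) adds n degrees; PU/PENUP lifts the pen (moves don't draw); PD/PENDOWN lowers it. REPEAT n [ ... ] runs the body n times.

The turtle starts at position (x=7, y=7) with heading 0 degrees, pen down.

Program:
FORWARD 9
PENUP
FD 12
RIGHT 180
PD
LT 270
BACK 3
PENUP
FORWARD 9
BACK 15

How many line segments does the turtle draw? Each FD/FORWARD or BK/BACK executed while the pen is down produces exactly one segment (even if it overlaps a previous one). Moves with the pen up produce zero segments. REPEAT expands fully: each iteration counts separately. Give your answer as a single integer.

Answer: 2

Derivation:
Executing turtle program step by step:
Start: pos=(7,7), heading=0, pen down
FD 9: (7,7) -> (16,7) [heading=0, draw]
PU: pen up
FD 12: (16,7) -> (28,7) [heading=0, move]
RT 180: heading 0 -> 180
PD: pen down
LT 270: heading 180 -> 90
BK 3: (28,7) -> (28,4) [heading=90, draw]
PU: pen up
FD 9: (28,4) -> (28,13) [heading=90, move]
BK 15: (28,13) -> (28,-2) [heading=90, move]
Final: pos=(28,-2), heading=90, 2 segment(s) drawn
Segments drawn: 2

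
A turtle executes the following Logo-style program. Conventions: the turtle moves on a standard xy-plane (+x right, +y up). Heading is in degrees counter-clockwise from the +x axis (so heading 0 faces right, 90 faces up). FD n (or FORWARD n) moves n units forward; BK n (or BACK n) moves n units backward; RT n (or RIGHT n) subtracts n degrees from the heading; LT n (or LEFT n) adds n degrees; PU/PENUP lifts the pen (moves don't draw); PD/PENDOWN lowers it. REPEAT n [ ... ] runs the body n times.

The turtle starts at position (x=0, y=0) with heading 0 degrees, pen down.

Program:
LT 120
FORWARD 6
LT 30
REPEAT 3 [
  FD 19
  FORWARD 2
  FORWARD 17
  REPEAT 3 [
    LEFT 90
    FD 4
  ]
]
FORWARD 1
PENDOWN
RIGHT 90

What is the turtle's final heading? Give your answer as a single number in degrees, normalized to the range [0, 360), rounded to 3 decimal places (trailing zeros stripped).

Executing turtle program step by step:
Start: pos=(0,0), heading=0, pen down
LT 120: heading 0 -> 120
FD 6: (0,0) -> (-3,5.196) [heading=120, draw]
LT 30: heading 120 -> 150
REPEAT 3 [
  -- iteration 1/3 --
  FD 19: (-3,5.196) -> (-19.454,14.696) [heading=150, draw]
  FD 2: (-19.454,14.696) -> (-21.187,15.696) [heading=150, draw]
  FD 17: (-21.187,15.696) -> (-35.909,24.196) [heading=150, draw]
  REPEAT 3 [
    -- iteration 1/3 --
    LT 90: heading 150 -> 240
    FD 4: (-35.909,24.196) -> (-37.909,20.732) [heading=240, draw]
    -- iteration 2/3 --
    LT 90: heading 240 -> 330
    FD 4: (-37.909,20.732) -> (-34.445,18.732) [heading=330, draw]
    -- iteration 3/3 --
    LT 90: heading 330 -> 60
    FD 4: (-34.445,18.732) -> (-32.445,22.196) [heading=60, draw]
  ]
  -- iteration 2/3 --
  FD 19: (-32.445,22.196) -> (-22.945,38.651) [heading=60, draw]
  FD 2: (-22.945,38.651) -> (-21.945,40.383) [heading=60, draw]
  FD 17: (-21.945,40.383) -> (-13.445,55.105) [heading=60, draw]
  REPEAT 3 [
    -- iteration 1/3 --
    LT 90: heading 60 -> 150
    FD 4: (-13.445,55.105) -> (-16.909,57.105) [heading=150, draw]
    -- iteration 2/3 --
    LT 90: heading 150 -> 240
    FD 4: (-16.909,57.105) -> (-18.909,53.641) [heading=240, draw]
    -- iteration 3/3 --
    LT 90: heading 240 -> 330
    FD 4: (-18.909,53.641) -> (-15.445,51.641) [heading=330, draw]
  ]
  -- iteration 3/3 --
  FD 19: (-15.445,51.641) -> (1.01,42.141) [heading=330, draw]
  FD 2: (1.01,42.141) -> (2.742,41.141) [heading=330, draw]
  FD 17: (2.742,41.141) -> (17.464,32.641) [heading=330, draw]
  REPEAT 3 [
    -- iteration 1/3 --
    LT 90: heading 330 -> 60
    FD 4: (17.464,32.641) -> (19.464,36.105) [heading=60, draw]
    -- iteration 2/3 --
    LT 90: heading 60 -> 150
    FD 4: (19.464,36.105) -> (16,38.105) [heading=150, draw]
    -- iteration 3/3 --
    LT 90: heading 150 -> 240
    FD 4: (16,38.105) -> (14,34.641) [heading=240, draw]
  ]
]
FD 1: (14,34.641) -> (13.5,33.775) [heading=240, draw]
PD: pen down
RT 90: heading 240 -> 150
Final: pos=(13.5,33.775), heading=150, 20 segment(s) drawn

Answer: 150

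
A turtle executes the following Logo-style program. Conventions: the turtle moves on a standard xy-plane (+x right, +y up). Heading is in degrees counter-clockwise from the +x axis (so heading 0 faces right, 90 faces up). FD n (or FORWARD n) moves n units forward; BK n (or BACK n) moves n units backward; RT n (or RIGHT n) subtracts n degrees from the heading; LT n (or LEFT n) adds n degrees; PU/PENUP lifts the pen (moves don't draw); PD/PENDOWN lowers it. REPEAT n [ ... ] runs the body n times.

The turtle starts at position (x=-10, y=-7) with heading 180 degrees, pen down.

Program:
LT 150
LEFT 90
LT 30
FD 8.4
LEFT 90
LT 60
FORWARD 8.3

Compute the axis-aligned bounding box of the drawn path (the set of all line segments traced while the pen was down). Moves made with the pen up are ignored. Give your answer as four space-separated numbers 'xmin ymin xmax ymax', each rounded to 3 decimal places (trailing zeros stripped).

Answer: -14.15 -7 -10 1.4

Derivation:
Executing turtle program step by step:
Start: pos=(-10,-7), heading=180, pen down
LT 150: heading 180 -> 330
LT 90: heading 330 -> 60
LT 30: heading 60 -> 90
FD 8.4: (-10,-7) -> (-10,1.4) [heading=90, draw]
LT 90: heading 90 -> 180
LT 60: heading 180 -> 240
FD 8.3: (-10,1.4) -> (-14.15,-5.788) [heading=240, draw]
Final: pos=(-14.15,-5.788), heading=240, 2 segment(s) drawn

Segment endpoints: x in {-14.15, -10, -10}, y in {-7, -5.788, 1.4}
xmin=-14.15, ymin=-7, xmax=-10, ymax=1.4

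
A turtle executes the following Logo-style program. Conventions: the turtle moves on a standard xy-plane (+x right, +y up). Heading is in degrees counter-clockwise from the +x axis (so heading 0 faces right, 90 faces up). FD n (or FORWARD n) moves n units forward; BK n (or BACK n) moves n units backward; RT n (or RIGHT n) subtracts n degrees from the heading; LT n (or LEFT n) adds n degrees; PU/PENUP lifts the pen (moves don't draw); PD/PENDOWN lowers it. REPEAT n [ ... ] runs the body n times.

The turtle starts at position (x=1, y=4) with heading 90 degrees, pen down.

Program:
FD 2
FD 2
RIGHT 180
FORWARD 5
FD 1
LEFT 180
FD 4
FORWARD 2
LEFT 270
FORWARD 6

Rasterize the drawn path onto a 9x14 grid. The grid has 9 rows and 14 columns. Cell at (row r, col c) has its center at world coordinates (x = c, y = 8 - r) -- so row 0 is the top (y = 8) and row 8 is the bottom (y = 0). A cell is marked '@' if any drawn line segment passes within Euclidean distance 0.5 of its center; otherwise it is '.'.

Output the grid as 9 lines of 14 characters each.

Segment 0: (1,4) -> (1,6)
Segment 1: (1,6) -> (1,8)
Segment 2: (1,8) -> (1,3)
Segment 3: (1,3) -> (1,2)
Segment 4: (1,2) -> (1,6)
Segment 5: (1,6) -> (1,8)
Segment 6: (1,8) -> (7,8)

Answer: .@@@@@@@......
.@............
.@............
.@............
.@............
.@............
.@............
..............
..............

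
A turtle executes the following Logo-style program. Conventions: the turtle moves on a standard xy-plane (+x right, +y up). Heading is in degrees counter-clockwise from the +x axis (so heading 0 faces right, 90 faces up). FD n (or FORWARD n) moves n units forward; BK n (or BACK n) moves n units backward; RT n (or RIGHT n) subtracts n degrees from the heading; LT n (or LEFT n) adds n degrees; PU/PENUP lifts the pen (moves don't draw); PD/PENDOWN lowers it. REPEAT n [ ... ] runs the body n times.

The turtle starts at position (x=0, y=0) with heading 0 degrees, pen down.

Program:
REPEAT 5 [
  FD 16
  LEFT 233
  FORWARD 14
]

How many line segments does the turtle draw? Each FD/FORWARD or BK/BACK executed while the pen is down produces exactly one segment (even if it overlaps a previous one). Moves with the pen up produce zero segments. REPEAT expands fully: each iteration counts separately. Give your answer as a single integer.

Executing turtle program step by step:
Start: pos=(0,0), heading=0, pen down
REPEAT 5 [
  -- iteration 1/5 --
  FD 16: (0,0) -> (16,0) [heading=0, draw]
  LT 233: heading 0 -> 233
  FD 14: (16,0) -> (7.575,-11.181) [heading=233, draw]
  -- iteration 2/5 --
  FD 16: (7.575,-11.181) -> (-2.054,-23.959) [heading=233, draw]
  LT 233: heading 233 -> 106
  FD 14: (-2.054,-23.959) -> (-5.913,-10.501) [heading=106, draw]
  -- iteration 3/5 --
  FD 16: (-5.913,-10.501) -> (-10.324,4.879) [heading=106, draw]
  LT 233: heading 106 -> 339
  FD 14: (-10.324,4.879) -> (2.747,-0.138) [heading=339, draw]
  -- iteration 4/5 --
  FD 16: (2.747,-0.138) -> (17.684,-5.872) [heading=339, draw]
  LT 233: heading 339 -> 212
  FD 14: (17.684,-5.872) -> (5.811,-13.291) [heading=212, draw]
  -- iteration 5/5 --
  FD 16: (5.811,-13.291) -> (-7.758,-21.77) [heading=212, draw]
  LT 233: heading 212 -> 85
  FD 14: (-7.758,-21.77) -> (-6.537,-7.823) [heading=85, draw]
]
Final: pos=(-6.537,-7.823), heading=85, 10 segment(s) drawn
Segments drawn: 10

Answer: 10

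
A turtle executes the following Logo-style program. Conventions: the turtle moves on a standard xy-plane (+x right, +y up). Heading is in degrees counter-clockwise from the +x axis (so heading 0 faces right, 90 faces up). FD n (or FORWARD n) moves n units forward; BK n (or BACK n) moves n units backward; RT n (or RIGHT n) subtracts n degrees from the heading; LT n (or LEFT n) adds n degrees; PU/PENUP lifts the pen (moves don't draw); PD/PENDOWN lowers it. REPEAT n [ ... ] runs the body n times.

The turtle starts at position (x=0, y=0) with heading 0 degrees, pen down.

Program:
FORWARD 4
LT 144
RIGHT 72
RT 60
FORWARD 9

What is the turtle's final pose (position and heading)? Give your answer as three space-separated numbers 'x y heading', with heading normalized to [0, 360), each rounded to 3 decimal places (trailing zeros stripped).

Executing turtle program step by step:
Start: pos=(0,0), heading=0, pen down
FD 4: (0,0) -> (4,0) [heading=0, draw]
LT 144: heading 0 -> 144
RT 72: heading 144 -> 72
RT 60: heading 72 -> 12
FD 9: (4,0) -> (12.803,1.871) [heading=12, draw]
Final: pos=(12.803,1.871), heading=12, 2 segment(s) drawn

Answer: 12.803 1.871 12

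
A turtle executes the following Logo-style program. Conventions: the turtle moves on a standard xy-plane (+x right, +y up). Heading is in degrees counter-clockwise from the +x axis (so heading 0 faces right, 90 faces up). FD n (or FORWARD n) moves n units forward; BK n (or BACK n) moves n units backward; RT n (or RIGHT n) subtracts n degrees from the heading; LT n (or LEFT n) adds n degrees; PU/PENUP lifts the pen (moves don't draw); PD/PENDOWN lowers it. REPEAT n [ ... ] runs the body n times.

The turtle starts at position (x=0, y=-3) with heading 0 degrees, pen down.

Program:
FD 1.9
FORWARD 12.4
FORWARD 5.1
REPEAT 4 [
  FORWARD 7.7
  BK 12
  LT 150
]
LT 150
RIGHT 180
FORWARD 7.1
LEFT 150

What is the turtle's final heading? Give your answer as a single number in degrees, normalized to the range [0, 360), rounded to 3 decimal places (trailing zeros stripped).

Executing turtle program step by step:
Start: pos=(0,-3), heading=0, pen down
FD 1.9: (0,-3) -> (1.9,-3) [heading=0, draw]
FD 12.4: (1.9,-3) -> (14.3,-3) [heading=0, draw]
FD 5.1: (14.3,-3) -> (19.4,-3) [heading=0, draw]
REPEAT 4 [
  -- iteration 1/4 --
  FD 7.7: (19.4,-3) -> (27.1,-3) [heading=0, draw]
  BK 12: (27.1,-3) -> (15.1,-3) [heading=0, draw]
  LT 150: heading 0 -> 150
  -- iteration 2/4 --
  FD 7.7: (15.1,-3) -> (8.432,0.85) [heading=150, draw]
  BK 12: (8.432,0.85) -> (18.824,-5.15) [heading=150, draw]
  LT 150: heading 150 -> 300
  -- iteration 3/4 --
  FD 7.7: (18.824,-5.15) -> (22.674,-11.818) [heading=300, draw]
  BK 12: (22.674,-11.818) -> (16.674,-1.426) [heading=300, draw]
  LT 150: heading 300 -> 90
  -- iteration 4/4 --
  FD 7.7: (16.674,-1.426) -> (16.674,6.274) [heading=90, draw]
  BK 12: (16.674,6.274) -> (16.674,-5.726) [heading=90, draw]
  LT 150: heading 90 -> 240
]
LT 150: heading 240 -> 30
RT 180: heading 30 -> 210
FD 7.1: (16.674,-5.726) -> (10.525,-9.276) [heading=210, draw]
LT 150: heading 210 -> 0
Final: pos=(10.525,-9.276), heading=0, 12 segment(s) drawn

Answer: 0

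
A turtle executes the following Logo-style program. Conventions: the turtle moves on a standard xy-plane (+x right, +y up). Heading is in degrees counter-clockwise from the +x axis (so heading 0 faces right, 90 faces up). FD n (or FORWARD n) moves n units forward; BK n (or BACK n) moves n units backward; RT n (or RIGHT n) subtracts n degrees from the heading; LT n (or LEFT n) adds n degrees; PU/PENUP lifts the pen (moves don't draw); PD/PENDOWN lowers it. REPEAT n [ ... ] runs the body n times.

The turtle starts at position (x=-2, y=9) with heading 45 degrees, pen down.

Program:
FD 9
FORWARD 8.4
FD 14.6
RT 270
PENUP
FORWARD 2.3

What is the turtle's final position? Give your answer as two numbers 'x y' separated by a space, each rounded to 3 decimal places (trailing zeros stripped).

Answer: 19.001 33.254

Derivation:
Executing turtle program step by step:
Start: pos=(-2,9), heading=45, pen down
FD 9: (-2,9) -> (4.364,15.364) [heading=45, draw]
FD 8.4: (4.364,15.364) -> (10.304,21.304) [heading=45, draw]
FD 14.6: (10.304,21.304) -> (20.627,31.627) [heading=45, draw]
RT 270: heading 45 -> 135
PU: pen up
FD 2.3: (20.627,31.627) -> (19.001,33.254) [heading=135, move]
Final: pos=(19.001,33.254), heading=135, 3 segment(s) drawn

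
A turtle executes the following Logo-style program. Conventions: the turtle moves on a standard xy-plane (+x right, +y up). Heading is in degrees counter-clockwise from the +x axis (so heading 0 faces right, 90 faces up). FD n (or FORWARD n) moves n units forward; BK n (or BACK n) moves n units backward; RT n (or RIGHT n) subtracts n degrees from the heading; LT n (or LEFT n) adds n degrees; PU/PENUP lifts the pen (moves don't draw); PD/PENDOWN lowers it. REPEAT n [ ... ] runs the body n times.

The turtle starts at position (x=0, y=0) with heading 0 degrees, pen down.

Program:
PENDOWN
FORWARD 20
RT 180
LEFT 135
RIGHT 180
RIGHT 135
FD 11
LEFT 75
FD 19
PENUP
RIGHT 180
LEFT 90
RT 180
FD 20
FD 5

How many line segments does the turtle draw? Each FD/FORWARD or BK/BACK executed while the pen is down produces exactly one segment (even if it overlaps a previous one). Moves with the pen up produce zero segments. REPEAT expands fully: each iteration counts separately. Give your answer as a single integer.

Executing turtle program step by step:
Start: pos=(0,0), heading=0, pen down
PD: pen down
FD 20: (0,0) -> (20,0) [heading=0, draw]
RT 180: heading 0 -> 180
LT 135: heading 180 -> 315
RT 180: heading 315 -> 135
RT 135: heading 135 -> 0
FD 11: (20,0) -> (31,0) [heading=0, draw]
LT 75: heading 0 -> 75
FD 19: (31,0) -> (35.918,18.353) [heading=75, draw]
PU: pen up
RT 180: heading 75 -> 255
LT 90: heading 255 -> 345
RT 180: heading 345 -> 165
FD 20: (35.918,18.353) -> (16.599,23.529) [heading=165, move]
FD 5: (16.599,23.529) -> (11.769,24.823) [heading=165, move]
Final: pos=(11.769,24.823), heading=165, 3 segment(s) drawn
Segments drawn: 3

Answer: 3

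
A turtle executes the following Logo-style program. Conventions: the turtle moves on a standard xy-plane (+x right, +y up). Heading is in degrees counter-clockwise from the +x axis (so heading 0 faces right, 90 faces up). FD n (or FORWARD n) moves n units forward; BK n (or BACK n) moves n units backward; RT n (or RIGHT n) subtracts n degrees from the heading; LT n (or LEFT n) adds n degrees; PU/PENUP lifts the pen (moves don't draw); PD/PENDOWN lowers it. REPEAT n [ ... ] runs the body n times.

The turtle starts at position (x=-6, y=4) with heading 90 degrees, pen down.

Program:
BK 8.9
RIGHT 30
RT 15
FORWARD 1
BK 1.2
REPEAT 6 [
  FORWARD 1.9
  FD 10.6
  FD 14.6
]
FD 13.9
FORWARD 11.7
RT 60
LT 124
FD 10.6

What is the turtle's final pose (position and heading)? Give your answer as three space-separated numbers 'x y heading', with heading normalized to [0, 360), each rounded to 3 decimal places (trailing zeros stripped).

Executing turtle program step by step:
Start: pos=(-6,4), heading=90, pen down
BK 8.9: (-6,4) -> (-6,-4.9) [heading=90, draw]
RT 30: heading 90 -> 60
RT 15: heading 60 -> 45
FD 1: (-6,-4.9) -> (-5.293,-4.193) [heading=45, draw]
BK 1.2: (-5.293,-4.193) -> (-6.141,-5.041) [heading=45, draw]
REPEAT 6 [
  -- iteration 1/6 --
  FD 1.9: (-6.141,-5.041) -> (-4.798,-3.698) [heading=45, draw]
  FD 10.6: (-4.798,-3.698) -> (2.697,3.797) [heading=45, draw]
  FD 14.6: (2.697,3.797) -> (13.021,14.121) [heading=45, draw]
  -- iteration 2/6 --
  FD 1.9: (13.021,14.121) -> (14.365,15.465) [heading=45, draw]
  FD 10.6: (14.365,15.465) -> (21.86,22.96) [heading=45, draw]
  FD 14.6: (21.86,22.96) -> (32.184,33.284) [heading=45, draw]
  -- iteration 3/6 --
  FD 1.9: (32.184,33.284) -> (33.527,34.627) [heading=45, draw]
  FD 10.6: (33.527,34.627) -> (41.023,42.123) [heading=45, draw]
  FD 14.6: (41.023,42.123) -> (51.346,52.446) [heading=45, draw]
  -- iteration 4/6 --
  FD 1.9: (51.346,52.446) -> (52.69,53.79) [heading=45, draw]
  FD 10.6: (52.69,53.79) -> (60.185,61.285) [heading=45, draw]
  FD 14.6: (60.185,61.285) -> (70.509,71.609) [heading=45, draw]
  -- iteration 5/6 --
  FD 1.9: (70.509,71.609) -> (71.852,72.952) [heading=45, draw]
  FD 10.6: (71.852,72.952) -> (79.348,80.448) [heading=45, draw]
  FD 14.6: (79.348,80.448) -> (89.672,90.772) [heading=45, draw]
  -- iteration 6/6 --
  FD 1.9: (89.672,90.772) -> (91.015,92.115) [heading=45, draw]
  FD 10.6: (91.015,92.115) -> (98.51,99.61) [heading=45, draw]
  FD 14.6: (98.51,99.61) -> (108.834,109.934) [heading=45, draw]
]
FD 13.9: (108.834,109.934) -> (118.663,119.763) [heading=45, draw]
FD 11.7: (118.663,119.763) -> (126.936,128.036) [heading=45, draw]
RT 60: heading 45 -> 345
LT 124: heading 345 -> 109
FD 10.6: (126.936,128.036) -> (123.485,138.059) [heading=109, draw]
Final: pos=(123.485,138.059), heading=109, 24 segment(s) drawn

Answer: 123.485 138.059 109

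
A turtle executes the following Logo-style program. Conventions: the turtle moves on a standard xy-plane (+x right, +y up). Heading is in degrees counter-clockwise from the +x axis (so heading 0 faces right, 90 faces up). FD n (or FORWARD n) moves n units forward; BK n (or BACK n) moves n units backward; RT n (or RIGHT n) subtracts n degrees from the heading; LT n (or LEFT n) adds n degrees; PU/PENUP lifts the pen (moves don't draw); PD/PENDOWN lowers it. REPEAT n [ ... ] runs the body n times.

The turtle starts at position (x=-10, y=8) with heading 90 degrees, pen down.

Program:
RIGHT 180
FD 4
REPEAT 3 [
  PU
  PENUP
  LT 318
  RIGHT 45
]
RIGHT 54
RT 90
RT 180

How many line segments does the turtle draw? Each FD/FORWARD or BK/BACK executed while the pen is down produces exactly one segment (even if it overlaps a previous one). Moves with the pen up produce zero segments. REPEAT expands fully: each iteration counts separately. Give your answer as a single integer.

Executing turtle program step by step:
Start: pos=(-10,8), heading=90, pen down
RT 180: heading 90 -> 270
FD 4: (-10,8) -> (-10,4) [heading=270, draw]
REPEAT 3 [
  -- iteration 1/3 --
  PU: pen up
  PU: pen up
  LT 318: heading 270 -> 228
  RT 45: heading 228 -> 183
  -- iteration 2/3 --
  PU: pen up
  PU: pen up
  LT 318: heading 183 -> 141
  RT 45: heading 141 -> 96
  -- iteration 3/3 --
  PU: pen up
  PU: pen up
  LT 318: heading 96 -> 54
  RT 45: heading 54 -> 9
]
RT 54: heading 9 -> 315
RT 90: heading 315 -> 225
RT 180: heading 225 -> 45
Final: pos=(-10,4), heading=45, 1 segment(s) drawn
Segments drawn: 1

Answer: 1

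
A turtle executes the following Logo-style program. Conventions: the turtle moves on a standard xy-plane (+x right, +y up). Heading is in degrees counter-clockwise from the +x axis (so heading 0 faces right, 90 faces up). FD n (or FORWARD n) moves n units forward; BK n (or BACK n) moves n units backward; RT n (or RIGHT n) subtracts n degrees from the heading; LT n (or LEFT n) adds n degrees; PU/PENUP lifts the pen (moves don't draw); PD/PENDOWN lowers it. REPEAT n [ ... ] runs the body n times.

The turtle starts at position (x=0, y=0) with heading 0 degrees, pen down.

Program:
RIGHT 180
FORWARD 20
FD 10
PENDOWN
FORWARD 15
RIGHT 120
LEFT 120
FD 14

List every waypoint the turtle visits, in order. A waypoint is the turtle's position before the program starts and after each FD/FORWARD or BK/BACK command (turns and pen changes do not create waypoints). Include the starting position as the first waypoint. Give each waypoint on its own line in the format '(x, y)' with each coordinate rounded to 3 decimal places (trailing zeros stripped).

Executing turtle program step by step:
Start: pos=(0,0), heading=0, pen down
RT 180: heading 0 -> 180
FD 20: (0,0) -> (-20,0) [heading=180, draw]
FD 10: (-20,0) -> (-30,0) [heading=180, draw]
PD: pen down
FD 15: (-30,0) -> (-45,0) [heading=180, draw]
RT 120: heading 180 -> 60
LT 120: heading 60 -> 180
FD 14: (-45,0) -> (-59,0) [heading=180, draw]
Final: pos=(-59,0), heading=180, 4 segment(s) drawn
Waypoints (5 total):
(0, 0)
(-20, 0)
(-30, 0)
(-45, 0)
(-59, 0)

Answer: (0, 0)
(-20, 0)
(-30, 0)
(-45, 0)
(-59, 0)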